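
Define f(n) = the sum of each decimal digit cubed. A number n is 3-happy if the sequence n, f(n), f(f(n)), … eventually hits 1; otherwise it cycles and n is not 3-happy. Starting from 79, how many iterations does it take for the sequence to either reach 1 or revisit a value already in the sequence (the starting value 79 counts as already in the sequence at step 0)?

79 → 1072
1072 → 352
352 → 160
160 → 217
217 → 352  — 352 repeats.
That took 5 steps.

5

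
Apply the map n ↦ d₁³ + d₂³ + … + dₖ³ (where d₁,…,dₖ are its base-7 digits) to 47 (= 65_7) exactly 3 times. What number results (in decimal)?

137

47 = (6,5)_7 → 6³ + 5³ = 341
341 = (6,6,5)_7 → 6³ + 6³ + 5³ = 557
557 = (1,4,2,4)_7 → 1³ + 4³ + 2³ + 4³ = 137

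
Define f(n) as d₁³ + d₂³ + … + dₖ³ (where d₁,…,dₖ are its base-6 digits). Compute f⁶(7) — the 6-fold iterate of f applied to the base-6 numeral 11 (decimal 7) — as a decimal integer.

62

7 = (1,1)_6 → 1³ + 1³ = 2
2 = (2)_6 → 2³ = 8
8 = (1,2)_6 → 1³ + 2³ = 9
9 = (1,3)_6 → 1³ + 3³ = 28
28 = (4,4)_6 → 4³ + 4³ = 128
128 = (3,3,2)_6 → 3³ + 3³ + 2³ = 62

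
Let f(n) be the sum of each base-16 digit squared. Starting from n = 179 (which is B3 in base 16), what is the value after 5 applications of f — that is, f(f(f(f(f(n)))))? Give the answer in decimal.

16

179 = (11,3)_16 → 11² + 3² = 121 + 9 = 130
130 = (8,2)_16 → 8² + 2² = 64 + 4 = 68
68 = (4,4)_16 → 4² + 4² = 16 + 16 = 32
32 = (2,0)_16 → 2² + 0² = 4 + 0 = 4
4 = (4)_16 → 4² = 16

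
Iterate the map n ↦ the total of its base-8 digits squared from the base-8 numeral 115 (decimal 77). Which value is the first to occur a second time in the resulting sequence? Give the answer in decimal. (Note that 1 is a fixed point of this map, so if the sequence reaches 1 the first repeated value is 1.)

77 = (1,1,5)_8 → 1² + 1² + 5² = 1 + 1 + 25 = 27
27 = (3,3)_8 → 3² + 3² = 9 + 9 = 18
18 = (2,2)_8 → 2² + 2² = 4 + 4 = 8
8 = (1,0)_8 → 1² + 0² = 1 + 0 = 1  — reached the fixed point 1.
1 → 1, so 1 is the first repeated value.

1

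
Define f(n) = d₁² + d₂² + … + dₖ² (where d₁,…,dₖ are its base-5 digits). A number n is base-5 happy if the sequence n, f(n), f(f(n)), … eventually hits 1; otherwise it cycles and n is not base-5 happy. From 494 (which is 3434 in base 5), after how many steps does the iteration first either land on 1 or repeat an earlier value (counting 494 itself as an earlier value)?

494 = (3,4,3,4)_5 → 3² + 4² + 3² + 4² = 9 + 16 + 9 + 16 = 50
50 = (2,0,0)_5 → 2² + 0² + 0² = 4 + 0 + 0 = 4
4 = (4)_5 → 4² = 16
16 = (3,1)_5 → 3² + 1² = 9 + 1 = 10
10 = (2,0)_5 → 2² + 0² = 4 + 0 = 4  — 4 repeats.
That took 5 steps.

5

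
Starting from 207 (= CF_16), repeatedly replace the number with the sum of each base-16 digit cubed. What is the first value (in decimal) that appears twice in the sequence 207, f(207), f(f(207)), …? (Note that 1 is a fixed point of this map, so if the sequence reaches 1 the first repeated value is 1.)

207 = (12,15)_16 → 12³ + 15³ = 1728 + 3375 = 5103
5103 = (1,3,14,15)_16 → 1³ + 3³ + 14³ + 15³ = 1 + 27 + 2744 + 3375 = 6147
6147 = (1,8,0,3)_16 → 1³ + 8³ + 0³ + 3³ = 1 + 512 + 0 + 27 = 540
540 = (2,1,12)_16 → 2³ + 1³ + 12³ = 8 + 1 + 1728 = 1737
1737 = (6,12,9)_16 → 6³ + 12³ + 9³ = 216 + 1728 + 729 = 2673
2673 = (10,7,1)_16 → 10³ + 7³ + 1³ = 1000 + 343 + 1 = 1344
1344 = (5,4,0)_16 → 5³ + 4³ + 0³ = 125 + 64 + 0 = 189
189 = (11,13)_16 → 11³ + 13³ = 1331 + 2197 = 3528
3528 = (13,12,8)_16 → 13³ + 12³ + 8³ = 2197 + 1728 + 512 = 4437
4437 = (1,1,5,5)_16 → 1³ + 1³ + 5³ + 5³ = 1 + 1 + 125 + 125 = 252
252 = (15,12)_16 → 15³ + 12³ = 3375 + 1728 = 5103  — 5103 already appeared earlier.

5103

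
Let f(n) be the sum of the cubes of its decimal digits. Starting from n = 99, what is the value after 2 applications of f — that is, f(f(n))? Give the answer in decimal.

702

99 → 9³ + 9³ = 729 + 729 = 1458
1458 → 1³ + 4³ + 5³ + 8³ = 1 + 64 + 125 + 512 = 702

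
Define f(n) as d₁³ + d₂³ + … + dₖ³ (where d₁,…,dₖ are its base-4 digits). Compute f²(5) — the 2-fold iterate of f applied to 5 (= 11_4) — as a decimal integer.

5 = (1,1)_4 → 1³ + 1³ = 1 + 1 = 2
2 = (2)_4 → 2³ = 8

8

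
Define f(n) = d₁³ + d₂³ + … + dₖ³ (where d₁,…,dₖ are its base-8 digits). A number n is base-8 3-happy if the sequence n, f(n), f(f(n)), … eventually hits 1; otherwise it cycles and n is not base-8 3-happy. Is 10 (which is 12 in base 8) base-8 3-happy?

10 = (1,2)_8 → 1³ + 2³ = 9
9 = (1,1)_8 → 1³ + 1³ = 2
2 = (2)_8 → 2³ = 8
8 = (1,0)_8 → 1³ + 0³ = 1  — reached 1.

base-8 3-happy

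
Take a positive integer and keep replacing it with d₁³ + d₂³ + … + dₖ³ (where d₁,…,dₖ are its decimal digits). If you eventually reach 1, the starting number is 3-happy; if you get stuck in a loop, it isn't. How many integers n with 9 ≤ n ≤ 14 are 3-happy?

1

9: 9 → 729 → 1080 → 513 → 153 → 153  (repeats 153)
10: 10 → 1  (reaches 1)
11: 11 → 2 → 8 → 512 → 134 → 92 → 737 → 713 → 371 → 371  (repeats 371)
12: 12 → 9 → 729 → 1080 → 513 → 153 → 153  (repeats 153)
13: 13 → 28 → 520 → 133 → 55 → 250 → 133  (repeats 133)
14: 14 → 65 → 341 → 92 → 737 → 713 → 371 → 371  (repeats 371)
3-happy: 10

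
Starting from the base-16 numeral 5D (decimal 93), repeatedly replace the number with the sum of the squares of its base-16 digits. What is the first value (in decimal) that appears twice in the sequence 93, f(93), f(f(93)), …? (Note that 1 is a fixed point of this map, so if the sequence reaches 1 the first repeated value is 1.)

93 = (5,13)_16 → 5² + 13² = 194
194 = (12,2)_16 → 12² + 2² = 148
148 = (9,4)_16 → 9² + 4² = 97
97 = (6,1)_16 → 6² + 1² = 37
37 = (2,5)_16 → 2² + 5² = 29
29 = (1,13)_16 → 1² + 13² = 170
170 = (10,10)_16 → 10² + 10² = 200
200 = (12,8)_16 → 12² + 8² = 208
208 = (13,0)_16 → 13² + 0² = 169
169 = (10,9)_16 → 10² + 9² = 181
181 = (11,5)_16 → 11² + 5² = 146
146 = (9,2)_16 → 9² + 2² = 85
85 = (5,5)_16 → 5² + 5² = 50
50 = (3,2)_16 → 3² + 2² = 13
13 = (13)_16 → 13² = 169  — 169 already appeared earlier.

169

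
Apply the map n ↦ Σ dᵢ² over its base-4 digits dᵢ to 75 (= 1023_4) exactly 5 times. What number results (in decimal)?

75 = (1,0,2,3)_4 → 14
14 = (3,2)_4 → 13
13 = (3,1)_4 → 10
10 = (2,2)_4 → 8
8 = (2,0)_4 → 4

4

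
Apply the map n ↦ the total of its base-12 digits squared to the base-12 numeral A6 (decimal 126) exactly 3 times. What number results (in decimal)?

146

126 = (10,6)_12 → 136
136 = (11,4)_12 → 137
137 = (11,5)_12 → 146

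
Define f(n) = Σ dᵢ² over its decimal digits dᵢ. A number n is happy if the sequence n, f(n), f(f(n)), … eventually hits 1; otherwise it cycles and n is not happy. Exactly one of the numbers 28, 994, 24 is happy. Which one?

28

28: 28 → 68 → 100 → 1  — reaches 1 (happy)
994: 994 → 178 → 114 → 18 → 65 → 61 → 37 → 58 → 89 → 145 → 42 → 20 → 4 → 16 → 37  — repeats 37 (not happy)
24: 24 → 20 → 4 → 16 → 37 → 58 → 89 → 145 → 42 → 20  — repeats 20 (not happy)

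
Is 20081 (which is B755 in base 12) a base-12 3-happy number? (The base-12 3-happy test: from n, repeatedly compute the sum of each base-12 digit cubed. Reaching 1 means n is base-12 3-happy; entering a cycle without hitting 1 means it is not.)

base-12 3-happy

20081 = (11,7,5,5)_12 → 1924
1924 = (1,1,4,4)_12 → 130
130 = (10,10)_12 → 2000
2000 = (1,1,10,8)_12 → 1514
1514 = (10,6,2)_12 → 1224
1224 = (8,6,0)_12 → 728
728 = (5,0,8)_12 → 637
637 = (4,5,1)_12 → 190
190 = (1,3,10)_12 → 1028
1028 = (7,1,8)_12 → 856
856 = (5,11,4)_12 → 1520
1520 = (10,6,8)_12 → 1728
1728 = (1,0,0,0)_12 → 1  — reached 1.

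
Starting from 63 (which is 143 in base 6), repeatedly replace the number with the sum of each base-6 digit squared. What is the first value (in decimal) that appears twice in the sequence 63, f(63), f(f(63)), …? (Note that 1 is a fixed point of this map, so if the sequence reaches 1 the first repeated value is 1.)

26

63 = (1,4,3)_6 → 1² + 4² + 3² = 1 + 16 + 9 = 26
26 = (4,2)_6 → 4² + 2² = 16 + 4 = 20
20 = (3,2)_6 → 3² + 2² = 9 + 4 = 13
13 = (2,1)_6 → 2² + 1² = 4 + 1 = 5
5 = (5)_6 → 5² = 25
25 = (4,1)_6 → 4² + 1² = 16 + 1 = 17
17 = (2,5)_6 → 2² + 5² = 4 + 25 = 29
29 = (4,5)_6 → 4² + 5² = 16 + 25 = 41
41 = (1,0,5)_6 → 1² + 0² + 5² = 1 + 0 + 25 = 26  — 26 already appeared earlier.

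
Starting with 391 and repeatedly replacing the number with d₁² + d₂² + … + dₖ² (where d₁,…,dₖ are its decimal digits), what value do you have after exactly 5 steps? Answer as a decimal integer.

391 → 3² + 9² + 1² = 9 + 81 + 1 = 91
91 → 9² + 1² = 81 + 1 = 82
82 → 8² + 2² = 64 + 4 = 68
68 → 6² + 8² = 36 + 64 = 100
100 → 1² + 0² + 0² = 1 + 0 + 0 = 1

1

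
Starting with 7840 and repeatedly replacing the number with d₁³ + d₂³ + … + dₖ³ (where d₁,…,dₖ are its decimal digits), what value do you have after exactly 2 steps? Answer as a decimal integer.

1459

7840 → 7³ + 8³ + 4³ + 0³ = 919
919 → 9³ + 1³ + 9³ = 1459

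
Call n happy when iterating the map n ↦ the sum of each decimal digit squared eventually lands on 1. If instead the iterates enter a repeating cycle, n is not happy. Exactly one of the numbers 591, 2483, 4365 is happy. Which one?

591: 591 → 107 → 50 → 25 → 29 → 85 → 89 → 145 → 42 → 20 → 4 → 16 → 37 → 58 → 89  — repeats 89 (not happy)
2483: 2483 → 93 → 90 → 81 → 65 → 61 → 37 → 58 → 89 → 145 → 42 → 20 → 4 → 16 → 37  — repeats 37 (not happy)
4365: 4365 → 86 → 100 → 1  — reaches 1 (happy)

4365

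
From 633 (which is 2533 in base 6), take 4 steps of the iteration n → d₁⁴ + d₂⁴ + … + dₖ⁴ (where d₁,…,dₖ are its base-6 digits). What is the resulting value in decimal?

633 = (2,5,3,3)_6 → 2⁴ + 5⁴ + 3⁴ + 3⁴ = 803
803 = (3,4,1,5)_6 → 3⁴ + 4⁴ + 1⁴ + 5⁴ = 963
963 = (4,2,4,3)_6 → 4⁴ + 2⁴ + 4⁴ + 3⁴ = 609
609 = (2,4,5,3)_6 → 2⁴ + 4⁴ + 5⁴ + 3⁴ = 978

978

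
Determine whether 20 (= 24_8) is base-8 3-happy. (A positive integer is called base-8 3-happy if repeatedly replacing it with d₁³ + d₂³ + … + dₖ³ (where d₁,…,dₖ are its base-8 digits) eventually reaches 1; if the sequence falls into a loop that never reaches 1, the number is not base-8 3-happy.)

base-8 3-happy

20 = (2,4)_8 → 2³ + 4³ = 8 + 64 = 72
72 = (1,1,0)_8 → 1³ + 1³ + 0³ = 1 + 1 + 0 = 2
2 = (2)_8 → 2³ = 8
8 = (1,0)_8 → 1³ + 0³ = 1 + 0 = 1  — reached 1.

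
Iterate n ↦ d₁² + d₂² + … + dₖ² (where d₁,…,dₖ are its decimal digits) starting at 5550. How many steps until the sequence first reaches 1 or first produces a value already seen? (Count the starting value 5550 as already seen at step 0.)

13

5550 → 5² + 5² + 5² + 0² = 25 + 25 + 25 + 0 = 75
75 → 7² + 5² = 49 + 25 = 74
74 → 7² + 4² = 49 + 16 = 65
65 → 6² + 5² = 36 + 25 = 61
61 → 6² + 1² = 36 + 1 = 37
37 → 3² + 7² = 9 + 49 = 58
58 → 5² + 8² = 25 + 64 = 89
89 → 8² + 9² = 64 + 81 = 145
145 → 1² + 4² + 5² = 1 + 16 + 25 = 42
42 → 4² + 2² = 16 + 4 = 20
20 → 2² + 0² = 4 + 0 = 4
4 → 4² = 16
16 → 1² + 6² = 1 + 36 = 37  — 37 repeats.
That took 13 steps.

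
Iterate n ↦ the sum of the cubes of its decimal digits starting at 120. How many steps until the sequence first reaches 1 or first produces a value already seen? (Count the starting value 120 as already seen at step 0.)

120 → 1³ + 2³ + 0³ = 9
9 → 9³ = 729
729 → 7³ + 2³ + 9³ = 1080
1080 → 1³ + 0³ + 8³ + 0³ = 513
513 → 5³ + 1³ + 3³ = 153
153 → 1³ + 5³ + 3³ = 153  — 153 repeats.
That took 6 steps.

6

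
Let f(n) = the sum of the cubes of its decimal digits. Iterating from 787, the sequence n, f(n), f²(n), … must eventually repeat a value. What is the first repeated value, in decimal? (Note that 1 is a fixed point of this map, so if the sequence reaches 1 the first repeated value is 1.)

1

787 → 7³ + 8³ + 7³ = 1198
1198 → 1³ + 1³ + 9³ + 8³ = 1243
1243 → 1³ + 2³ + 4³ + 3³ = 100
100 → 1³ + 0³ + 0³ = 1  — reached the fixed point 1.
1 → 1, so 1 is the first repeated value.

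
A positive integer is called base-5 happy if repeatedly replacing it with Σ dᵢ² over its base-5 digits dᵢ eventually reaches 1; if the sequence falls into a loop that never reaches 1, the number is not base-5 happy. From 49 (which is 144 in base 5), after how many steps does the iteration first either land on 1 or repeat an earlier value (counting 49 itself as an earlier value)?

4

49 = (1,4,4)_5 → 1² + 4² + 4² = 33
33 = (1,1,3)_5 → 1² + 1² + 3² = 11
11 = (2,1)_5 → 2² + 1² = 5
5 = (1,0)_5 → 1² + 0² = 1  — reached 1.
That took 4 steps.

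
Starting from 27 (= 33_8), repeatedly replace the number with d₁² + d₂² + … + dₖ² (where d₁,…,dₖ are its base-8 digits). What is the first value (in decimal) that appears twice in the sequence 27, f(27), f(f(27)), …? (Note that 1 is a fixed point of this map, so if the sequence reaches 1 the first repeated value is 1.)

27 = (3,3)_8 → 3² + 3² = 18
18 = (2,2)_8 → 2² + 2² = 8
8 = (1,0)_8 → 1² + 0² = 1  — reached the fixed point 1.
1 → 1, so 1 is the first repeated value.

1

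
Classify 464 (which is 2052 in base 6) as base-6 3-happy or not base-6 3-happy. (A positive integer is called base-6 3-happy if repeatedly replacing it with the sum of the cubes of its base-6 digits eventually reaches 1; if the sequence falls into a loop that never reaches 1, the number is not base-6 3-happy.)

base-6 3-happy

464 = (2,0,5,2)_6 → 2³ + 0³ + 5³ + 2³ = 141
141 = (3,5,3)_6 → 3³ + 5³ + 3³ = 179
179 = (4,5,5)_6 → 4³ + 5³ + 5³ = 314
314 = (1,2,4,2)_6 → 1³ + 2³ + 4³ + 2³ = 81
81 = (2,1,3)_6 → 2³ + 1³ + 3³ = 36
36 = (1,0,0)_6 → 1³ + 0³ + 0³ = 1  — reached 1.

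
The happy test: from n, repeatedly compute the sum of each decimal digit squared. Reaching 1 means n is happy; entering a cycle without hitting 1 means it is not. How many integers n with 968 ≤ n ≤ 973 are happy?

2

968: 968 → 181 → 66 → 72 → 53 → 34 → 25 → 29 → 85 → 89 → 145 → 42 → 20 → 4 → 16 → 37 → 58 → 89  (repeats 89)
969: 969 → 198 → 146 → 53 → 34 → 25 → 29 → 85 → 89 → 145 → 42 → 20 → 4 → 16 → 37 → 58 → 89  (repeats 89)
970: 970 → 130 → 10 → 1  (reaches 1)
971: 971 → 131 → 11 → 2 → 4 → 16 → 37 → 58 → 89 → 145 → 42 → 20 → 4  (repeats 4)
972: 972 → 134 → 26 → 40 → 16 → 37 → 58 → 89 → 145 → 42 → 20 → 4 → 16  (repeats 16)
973: 973 → 139 → 91 → 82 → 68 → 100 → 1  (reaches 1)
happy: 970, 973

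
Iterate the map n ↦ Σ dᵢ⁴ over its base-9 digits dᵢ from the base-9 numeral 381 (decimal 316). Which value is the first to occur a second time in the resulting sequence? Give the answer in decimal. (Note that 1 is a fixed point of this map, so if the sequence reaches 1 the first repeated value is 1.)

4098

316 = (3,8,1)_9 → 3⁴ + 8⁴ + 1⁴ = 81 + 4096 + 1 = 4178
4178 = (5,6,5,2)_9 → 5⁴ + 6⁴ + 5⁴ + 2⁴ = 625 + 1296 + 625 + 16 = 2562
2562 = (3,4,5,6)_9 → 3⁴ + 4⁴ + 5⁴ + 6⁴ = 81 + 256 + 625 + 1296 = 2258
2258 = (3,0,7,8)_9 → 3⁴ + 0⁴ + 7⁴ + 8⁴ = 81 + 0 + 2401 + 4096 = 6578
6578 = (1,0,0,1,8)_9 → 1⁴ + 0⁴ + 0⁴ + 1⁴ + 8⁴ = 1 + 0 + 0 + 1 + 4096 = 4098
4098 = (5,5,5,3)_9 → 5⁴ + 5⁴ + 5⁴ + 3⁴ = 625 + 625 + 625 + 81 = 1956
1956 = (2,6,1,3)_9 → 2⁴ + 6⁴ + 1⁴ + 3⁴ = 16 + 1296 + 1 + 81 = 1394
1394 = (1,8,1,8)_9 → 1⁴ + 8⁴ + 1⁴ + 8⁴ = 1 + 4096 + 1 + 4096 = 8194
8194 = (1,2,2,1,4)_9 → 1⁴ + 2⁴ + 2⁴ + 1⁴ + 4⁴ = 1 + 16 + 16 + 1 + 256 = 290
290 = (3,5,2)_9 → 3⁴ + 5⁴ + 2⁴ = 81 + 625 + 16 = 722
722 = (8,8,2)_9 → 8⁴ + 8⁴ + 2⁴ = 4096 + 4096 + 16 = 8208
8208 = (1,2,2,3,0)_9 → 1⁴ + 2⁴ + 2⁴ + 3⁴ + 0⁴ = 1 + 16 + 16 + 81 + 0 = 114
114 = (1,3,6)_9 → 1⁴ + 3⁴ + 6⁴ = 1 + 81 + 1296 = 1378
1378 = (1,8,0,1)_9 → 1⁴ + 8⁴ + 0⁴ + 1⁴ = 1 + 4096 + 0 + 1 = 4098  — 4098 already appeared earlier.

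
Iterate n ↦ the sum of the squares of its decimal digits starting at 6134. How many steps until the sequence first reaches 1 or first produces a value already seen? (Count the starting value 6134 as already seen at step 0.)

6134 → 6² + 1² + 3² + 4² = 62
62 → 6² + 2² = 40
40 → 4² + 0² = 16
16 → 1² + 6² = 37
37 → 3² + 7² = 58
58 → 5² + 8² = 89
89 → 8² + 9² = 145
145 → 1² + 4² + 5² = 42
42 → 4² + 2² = 20
20 → 2² + 0² = 4
4 → 4² = 16  — 16 repeats.
That took 11 steps.

11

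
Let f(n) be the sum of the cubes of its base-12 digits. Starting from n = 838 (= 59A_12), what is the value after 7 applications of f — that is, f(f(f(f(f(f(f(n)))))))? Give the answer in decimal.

838 = (5,9,10)_12 → 5³ + 9³ + 10³ = 125 + 729 + 1000 = 1854
1854 = (1,0,10,6)_12 → 1³ + 0³ + 10³ + 6³ = 1 + 0 + 1000 + 216 = 1217
1217 = (8,5,5)_12 → 8³ + 5³ + 5³ = 512 + 125 + 125 = 762
762 = (5,3,6)_12 → 5³ + 3³ + 6³ = 125 + 27 + 216 = 368
368 = (2,6,8)_12 → 2³ + 6³ + 8³ = 8 + 216 + 512 = 736
736 = (5,1,4)_12 → 5³ + 1³ + 4³ = 125 + 1 + 64 = 190
190 = (1,3,10)_12 → 1³ + 3³ + 10³ = 1 + 27 + 1000 = 1028

1028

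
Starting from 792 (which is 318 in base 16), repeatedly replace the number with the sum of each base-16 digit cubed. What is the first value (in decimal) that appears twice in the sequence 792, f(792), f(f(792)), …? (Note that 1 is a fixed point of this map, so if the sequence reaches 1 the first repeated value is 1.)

792 = (3,1,8)_16 → 3³ + 1³ + 8³ = 540
540 = (2,1,12)_16 → 2³ + 1³ + 12³ = 1737
1737 = (6,12,9)_16 → 6³ + 12³ + 9³ = 2673
2673 = (10,7,1)_16 → 10³ + 7³ + 1³ = 1344
1344 = (5,4,0)_16 → 5³ + 4³ + 0³ = 189
189 = (11,13)_16 → 11³ + 13³ = 3528
3528 = (13,12,8)_16 → 13³ + 12³ + 8³ = 4437
4437 = (1,1,5,5)_16 → 1³ + 1³ + 5³ + 5³ = 252
252 = (15,12)_16 → 15³ + 12³ = 5103
5103 = (1,3,14,15)_16 → 1³ + 3³ + 14³ + 15³ = 6147
6147 = (1,8,0,3)_16 → 1³ + 8³ + 0³ + 3³ = 540  — 540 already appeared earlier.

540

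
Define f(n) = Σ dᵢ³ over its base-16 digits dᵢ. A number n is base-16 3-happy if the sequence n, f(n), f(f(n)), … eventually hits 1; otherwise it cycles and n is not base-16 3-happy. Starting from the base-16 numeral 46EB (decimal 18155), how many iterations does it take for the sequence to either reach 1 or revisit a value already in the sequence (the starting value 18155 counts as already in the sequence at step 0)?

5

18155 = (4,6,14,11)_16 → 4355
4355 = (1,1,0,3)_16 → 29
29 = (1,13)_16 → 2198
2198 = (8,9,6)_16 → 1457
1457 = (5,11,1)_16 → 1457  — 1457 repeats.
That took 5 steps.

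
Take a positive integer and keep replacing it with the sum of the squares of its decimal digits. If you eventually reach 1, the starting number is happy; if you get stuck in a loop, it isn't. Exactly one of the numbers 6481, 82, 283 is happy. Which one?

6481: 6481 → 117 → 51 → 26 → 40 → 16 → 37 → 58 → 89 → 145 → 42 → 20 → 4 → 16  — repeats 16 (not happy)
82: 82 → 68 → 100 → 1  — reaches 1 (happy)
283: 283 → 77 → 98 → 145 → 42 → 20 → 4 → 16 → 37 → 58 → 89 → 145  — repeats 145 (not happy)

82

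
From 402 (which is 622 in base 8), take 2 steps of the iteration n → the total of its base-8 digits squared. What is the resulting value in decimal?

402 = (6,2,2)_8 → 6² + 2² + 2² = 36 + 4 + 4 = 44
44 = (5,4)_8 → 5² + 4² = 25 + 16 = 41

41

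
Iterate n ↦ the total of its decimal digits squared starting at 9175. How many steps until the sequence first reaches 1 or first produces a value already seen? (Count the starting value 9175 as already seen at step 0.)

12

9175 → 9² + 1² + 7² + 5² = 156
156 → 1² + 5² + 6² = 62
62 → 6² + 2² = 40
40 → 4² + 0² = 16
16 → 1² + 6² = 37
37 → 3² + 7² = 58
58 → 5² + 8² = 89
89 → 8² + 9² = 145
145 → 1² + 4² + 5² = 42
42 → 4² + 2² = 20
20 → 2² + 0² = 4
4 → 4² = 16  — 16 repeats.
That took 12 steps.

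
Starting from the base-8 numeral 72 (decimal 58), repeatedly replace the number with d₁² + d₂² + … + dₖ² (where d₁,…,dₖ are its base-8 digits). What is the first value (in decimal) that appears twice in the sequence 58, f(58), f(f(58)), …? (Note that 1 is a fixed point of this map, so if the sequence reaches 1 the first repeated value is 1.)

16

58 = (7,2)_8 → 7² + 2² = 53
53 = (6,5)_8 → 6² + 5² = 61
61 = (7,5)_8 → 7² + 5² = 74
74 = (1,1,2)_8 → 1² + 1² + 2² = 6
6 = (6)_8 → 6² = 36
36 = (4,4)_8 → 4² + 4² = 32
32 = (4,0)_8 → 4² + 0² = 16
16 = (2,0)_8 → 2² + 0² = 4
4 = (4)_8 → 4² = 16  — 16 already appeared earlier.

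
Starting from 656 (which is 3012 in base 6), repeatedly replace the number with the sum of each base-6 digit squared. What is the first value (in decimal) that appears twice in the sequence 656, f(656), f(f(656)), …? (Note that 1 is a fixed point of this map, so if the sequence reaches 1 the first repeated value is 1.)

656 = (3,0,1,2)_6 → 14
14 = (2,2)_6 → 8
8 = (1,2)_6 → 5
5 = (5)_6 → 25
25 = (4,1)_6 → 17
17 = (2,5)_6 → 29
29 = (4,5)_6 → 41
41 = (1,0,5)_6 → 26
26 = (4,2)_6 → 20
20 = (3,2)_6 → 13
13 = (2,1)_6 → 5  — 5 already appeared earlier.

5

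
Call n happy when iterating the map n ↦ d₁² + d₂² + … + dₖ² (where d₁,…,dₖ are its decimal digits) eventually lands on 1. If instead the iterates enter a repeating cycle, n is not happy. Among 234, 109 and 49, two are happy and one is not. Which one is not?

234

234: 234 → 29 → 85 → 89 → 145 → 42 → 20 → 4 → 16 → 37 → 58 → 89  — repeats 89 (not happy)
109: 109 → 82 → 68 → 100 → 1  — reaches 1 (happy)
49: 49 → 97 → 130 → 10 → 1  — reaches 1 (happy)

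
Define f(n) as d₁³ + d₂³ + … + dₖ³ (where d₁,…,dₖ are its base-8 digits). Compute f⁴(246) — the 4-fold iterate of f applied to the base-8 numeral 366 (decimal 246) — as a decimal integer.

246 = (3,6,6)_8 → 3³ + 6³ + 6³ = 459
459 = (7,1,3)_8 → 7³ + 1³ + 3³ = 371
371 = (5,6,3)_8 → 5³ + 6³ + 3³ = 368
368 = (5,6,0)_8 → 5³ + 6³ + 0³ = 341

341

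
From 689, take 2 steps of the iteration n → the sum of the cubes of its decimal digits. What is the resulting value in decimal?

689 → 6³ + 8³ + 9³ = 1457
1457 → 1³ + 4³ + 5³ + 7³ = 533

533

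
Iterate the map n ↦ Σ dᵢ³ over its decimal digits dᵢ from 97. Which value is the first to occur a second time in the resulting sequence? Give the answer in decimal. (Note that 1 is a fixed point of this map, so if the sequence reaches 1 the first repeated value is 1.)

97 → 9³ + 7³ = 1072
1072 → 1³ + 0³ + 7³ + 2³ = 352
352 → 3³ + 5³ + 2³ = 160
160 → 1³ + 6³ + 0³ = 217
217 → 2³ + 1³ + 7³ = 352  — 352 already appeared earlier.

352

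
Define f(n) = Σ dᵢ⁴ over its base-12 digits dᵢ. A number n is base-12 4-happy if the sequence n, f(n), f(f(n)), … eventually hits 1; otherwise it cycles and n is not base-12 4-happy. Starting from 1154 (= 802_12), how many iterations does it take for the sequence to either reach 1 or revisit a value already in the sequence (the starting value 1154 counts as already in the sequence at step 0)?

1154 = (8,0,2)_12 → 8⁴ + 0⁴ + 2⁴ = 4112
4112 = (2,4,6,8)_12 → 2⁴ + 4⁴ + 6⁴ + 8⁴ = 5664
5664 = (3,3,4,0)_12 → 3⁴ + 3⁴ + 4⁴ + 0⁴ = 418
418 = (2,10,10)_12 → 2⁴ + 10⁴ + 10⁴ = 20016
20016 = (11,7,0,0)_12 → 11⁴ + 7⁴ + 0⁴ + 0⁴ = 17042
17042 = (9,10,4,2)_12 → 9⁴ + 10⁴ + 4⁴ + 2⁴ = 16833
16833 = (9,8,10,9)_12 → 9⁴ + 8⁴ + 10⁴ + 9⁴ = 27218
27218 = (1,3,9,0,2)_12 → 1⁴ + 3⁴ + 9⁴ + 0⁴ + 2⁴ = 6659
6659 = (3,10,2,11)_12 → 3⁴ + 10⁴ + 2⁴ + 11⁴ = 24738
24738 = (1,2,3,9,6)_12 → 1⁴ + 2⁴ + 3⁴ + 9⁴ + 6⁴ = 7955
7955 = (4,7,2,11)_12 → 4⁴ + 7⁴ + 2⁴ + 11⁴ = 17314
17314 = (10,0,2,10)_12 → 10⁴ + 0⁴ + 2⁴ + 10⁴ = 20016  — 20016 repeats.
That took 12 steps.

12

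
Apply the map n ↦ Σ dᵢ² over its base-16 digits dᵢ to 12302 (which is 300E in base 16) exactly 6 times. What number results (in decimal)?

12302 = (3,0,0,14)_16 → 3² + 0² + 0² + 14² = 9 + 0 + 0 + 196 = 205
205 = (12,13)_16 → 12² + 13² = 144 + 169 = 313
313 = (1,3,9)_16 → 1² + 3² + 9² = 1 + 9 + 81 = 91
91 = (5,11)_16 → 5² + 11² = 25 + 121 = 146
146 = (9,2)_16 → 9² + 2² = 81 + 4 = 85
85 = (5,5)_16 → 5² + 5² = 25 + 25 = 50

50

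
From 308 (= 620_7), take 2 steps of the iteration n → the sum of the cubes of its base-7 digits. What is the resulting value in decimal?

128

308 = (6,2,0)_7 → 6³ + 2³ + 0³ = 224
224 = (4,4,0)_7 → 4³ + 4³ + 0³ = 128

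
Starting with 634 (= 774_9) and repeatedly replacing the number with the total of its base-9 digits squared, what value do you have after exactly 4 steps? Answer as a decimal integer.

68

634 = (7,7,4)_9 → 7² + 7² + 4² = 114
114 = (1,3,6)_9 → 1² + 3² + 6² = 46
46 = (5,1)_9 → 5² + 1² = 26
26 = (2,8)_9 → 2² + 8² = 68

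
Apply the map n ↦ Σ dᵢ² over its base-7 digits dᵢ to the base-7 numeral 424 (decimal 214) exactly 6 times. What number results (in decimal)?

10

214 = (4,2,4)_7 → 36
36 = (5,1)_7 → 26
26 = (3,5)_7 → 34
34 = (4,6)_7 → 52
52 = (1,0,3)_7 → 10
10 = (1,3)_7 → 10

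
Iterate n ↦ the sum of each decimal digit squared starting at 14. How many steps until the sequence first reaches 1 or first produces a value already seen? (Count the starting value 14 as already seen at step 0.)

14 → 1² + 4² = 1 + 16 = 17
17 → 1² + 7² = 1 + 49 = 50
50 → 5² + 0² = 25 + 0 = 25
25 → 2² + 5² = 4 + 25 = 29
29 → 2² + 9² = 4 + 81 = 85
85 → 8² + 5² = 64 + 25 = 89
89 → 8² + 9² = 64 + 81 = 145
145 → 1² + 4² + 5² = 1 + 16 + 25 = 42
42 → 4² + 2² = 16 + 4 = 20
20 → 2² + 0² = 4 + 0 = 4
4 → 4² = 16
16 → 1² + 6² = 1 + 36 = 37
37 → 3² + 7² = 9 + 49 = 58
58 → 5² + 8² = 25 + 64 = 89  — 89 repeats.
That took 14 steps.

14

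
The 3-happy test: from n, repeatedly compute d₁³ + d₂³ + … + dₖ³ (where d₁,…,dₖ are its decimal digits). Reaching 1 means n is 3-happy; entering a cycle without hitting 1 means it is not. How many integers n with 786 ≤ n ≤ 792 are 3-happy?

786: 786 → 1071 → 345 → 216 → 225 → 141 → 66 → 432 → 99 → 1458 → 702 → 351 → 153 → 153  — not 3-happy
787: 787 → 1198 → 1243 → 100 → 1  — 3-happy
788: 788 → 1367 → 587 → 980 → 1241 → 74 → 407 → 407  — not 3-happy
789: 789 → 1584 → 702 → 351 → 153 → 153  — not 3-happy
790: 790 → 1072 → 352 → 160 → 217 → 352  — not 3-happy
791: 791 → 1073 → 371 → 371  — not 3-happy
792: 792 → 1080 → 513 → 153 → 153  — not 3-happy
3-happy: 787

1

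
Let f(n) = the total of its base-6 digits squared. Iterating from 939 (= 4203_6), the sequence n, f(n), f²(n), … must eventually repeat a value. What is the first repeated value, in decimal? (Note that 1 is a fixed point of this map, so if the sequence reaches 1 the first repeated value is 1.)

29

939 = (4,2,0,3)_6 → 29
29 = (4,5)_6 → 41
41 = (1,0,5)_6 → 26
26 = (4,2)_6 → 20
20 = (3,2)_6 → 13
13 = (2,1)_6 → 5
5 = (5)_6 → 25
25 = (4,1)_6 → 17
17 = (2,5)_6 → 29  — 29 already appeared earlier.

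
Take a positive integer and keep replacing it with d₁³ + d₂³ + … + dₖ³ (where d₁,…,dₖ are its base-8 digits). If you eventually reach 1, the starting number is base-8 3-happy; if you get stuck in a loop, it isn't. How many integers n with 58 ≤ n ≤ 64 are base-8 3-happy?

58: 58 → 351 → 495 → 811 → 217 → 55 → 559 → 469 → 476 → 434 → 440 → 559  — not base-8 3-happy
59: 59 → 370 → 349 → 277 → 197 → 152 → 35 → 91 → 55 → 559 → 469 → 476 → 434 → 440 → 559  — not base-8 3-happy
60: 60 → 407 → 567 → 560 → 217 → 55 → 559 → 469 → 476 → 434 → 440 → 559  — not base-8 3-happy
61: 61 → 468 → 415 → 586 → 11 → 28 → 91 → 55 → 559 → 469 → 476 → 434 → 440 → 559  — not base-8 3-happy
62: 62 → 559 → 469 → 476 → 434 → 440 → 559  — not base-8 3-happy
63: 63 → 686 → 350 → 368 → 341 → 258 → 72 → 2 → 8 → 1  — base-8 3-happy
64: 64 → 1  — base-8 3-happy
base-8 3-happy: 63, 64

2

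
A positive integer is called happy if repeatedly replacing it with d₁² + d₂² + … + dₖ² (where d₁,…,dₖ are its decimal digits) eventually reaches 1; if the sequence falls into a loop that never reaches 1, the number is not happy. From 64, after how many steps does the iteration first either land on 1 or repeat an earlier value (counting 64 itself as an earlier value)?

64 → 6² + 4² = 52
52 → 5² + 2² = 29
29 → 2² + 9² = 85
85 → 8² + 5² = 89
89 → 8² + 9² = 145
145 → 1² + 4² + 5² = 42
42 → 4² + 2² = 20
20 → 2² + 0² = 4
4 → 4² = 16
16 → 1² + 6² = 37
37 → 3² + 7² = 58
58 → 5² + 8² = 89  — 89 repeats.
That took 12 steps.

12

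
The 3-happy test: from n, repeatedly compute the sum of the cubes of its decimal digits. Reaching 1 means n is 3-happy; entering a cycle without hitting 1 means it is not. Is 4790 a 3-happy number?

4790 → 4³ + 7³ + 9³ + 0³ = 64 + 343 + 729 + 0 = 1136
1136 → 1³ + 1³ + 3³ + 6³ = 1 + 1 + 27 + 216 = 245
245 → 2³ + 4³ + 5³ = 8 + 64 + 125 = 197
197 → 1³ + 9³ + 7³ = 1 + 729 + 343 = 1073
1073 → 1³ + 0³ + 7³ + 3³ = 1 + 0 + 343 + 27 = 371
371 → 3³ + 7³ + 1³ = 27 + 343 + 1 = 371  — 371 already seen; the sequence cycles without reaching 1.

not 3-happy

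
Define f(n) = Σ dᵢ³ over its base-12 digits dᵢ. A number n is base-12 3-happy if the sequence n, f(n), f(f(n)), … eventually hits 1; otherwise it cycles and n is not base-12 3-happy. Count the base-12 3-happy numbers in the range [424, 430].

424: 424 → 1403 → 2572 → 1190 → 547 → 1099 → 1029 → 1073 → 593 → 190 → 1028 → 856 → 1520 → 1728 → 1  — base-12 3-happy
425: 425 → 1464 → 1008 → 343 → 415 → 1351 → 1136 → 1855 → 1344 → 793 → 342 → 288 → 8 → 512 → 755 → 1464  — not base-12 3-happy
426: 426 → 1555 → 2072 → 585 → 793 → 342 → 288 → 8 → 512 → 755 → 1464 → 1008 → 343 → 415 → 1351 → 1136 → 1855 → 1344 → 793  — not base-12 3-happy
427: 427 → 1682 → 1851 → 1028 → 856 → 1520 → 1728 → 1  — base-12 3-happy
428: 428 → 1851 → 1028 → 856 → 1520 → 1728 → 1  — base-12 3-happy
429: 429 → 2068 → 137 → 1456 → 1065 → 1136 → 1855 → 1344 → 793 → 342 → 288 → 8 → 512 → 755 → 1464 → 1008 → 343 → 415 → 1351 → 1136  — not base-12 3-happy
430: 430 → 2339 → 1404 → 1458 → 1217 → 762 → 368 → 736 → 190 → 1028 → 856 → 1520 → 1728 → 1  — base-12 3-happy
base-12 3-happy: 424, 427, 428, 430

4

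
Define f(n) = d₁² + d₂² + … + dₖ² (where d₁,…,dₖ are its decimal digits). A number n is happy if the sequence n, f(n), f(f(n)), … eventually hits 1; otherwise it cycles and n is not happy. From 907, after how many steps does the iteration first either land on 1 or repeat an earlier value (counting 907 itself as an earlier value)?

3

907 → 9² + 0² + 7² = 130
130 → 1² + 3² + 0² = 10
10 → 1² + 0² = 1  — reached 1.
That took 3 steps.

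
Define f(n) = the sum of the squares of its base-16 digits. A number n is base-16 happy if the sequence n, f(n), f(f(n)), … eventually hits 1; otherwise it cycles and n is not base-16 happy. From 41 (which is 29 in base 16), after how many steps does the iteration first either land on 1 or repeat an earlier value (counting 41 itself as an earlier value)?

41 = (2,9)_16 → 2² + 9² = 4 + 81 = 85
85 = (5,5)_16 → 5² + 5² = 25 + 25 = 50
50 = (3,2)_16 → 3² + 2² = 9 + 4 = 13
13 = (13)_16 → 13² = 169
169 = (10,9)_16 → 10² + 9² = 100 + 81 = 181
181 = (11,5)_16 → 11² + 5² = 121 + 25 = 146
146 = (9,2)_16 → 9² + 2² = 81 + 4 = 85  — 85 repeats.
That took 7 steps.

7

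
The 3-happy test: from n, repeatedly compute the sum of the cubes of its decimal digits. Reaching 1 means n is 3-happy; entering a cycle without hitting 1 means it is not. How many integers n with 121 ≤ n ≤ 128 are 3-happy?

1

121: 121 → 10 → 1  (reaches 1)
122: 122 → 17 → 344 → 155 → 251 → 134 → 92 → 737 → 713 → 371 → 371  (repeats 371)
123: 123 → 36 → 243 → 99 → 1458 → 702 → 351 → 153 → 153  (repeats 153)
124: 124 → 73 → 370 → 370  (repeats 370)
125: 125 → 134 → 92 → 737 → 713 → 371 → 371  (repeats 371)
126: 126 → 225 → 141 → 66 → 432 → 99 → 1458 → 702 → 351 → 153 → 153  (repeats 153)
127: 127 → 352 → 160 → 217 → 352  (repeats 352)
128: 128 → 521 → 134 → 92 → 737 → 713 → 371 → 371  (repeats 371)
3-happy: 121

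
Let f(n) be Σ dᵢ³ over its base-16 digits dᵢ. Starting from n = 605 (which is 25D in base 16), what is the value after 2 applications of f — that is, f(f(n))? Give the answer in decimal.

605 = (2,5,13)_16 → 2³ + 5³ + 13³ = 8 + 125 + 2197 = 2330
2330 = (9,1,10)_16 → 9³ + 1³ + 10³ = 729 + 1 + 1000 = 1730

1730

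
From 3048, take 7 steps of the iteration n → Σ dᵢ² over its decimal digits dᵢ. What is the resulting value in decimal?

37

3048 → 3² + 0² + 4² + 8² = 89
89 → 8² + 9² = 145
145 → 1² + 4² + 5² = 42
42 → 4² + 2² = 20
20 → 2² + 0² = 4
4 → 4² = 16
16 → 1² + 6² = 37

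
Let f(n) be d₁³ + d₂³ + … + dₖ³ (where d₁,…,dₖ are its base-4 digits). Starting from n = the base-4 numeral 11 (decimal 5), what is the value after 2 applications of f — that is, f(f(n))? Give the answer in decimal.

5 = (1,1)_4 → 1³ + 1³ = 1 + 1 = 2
2 = (2)_4 → 2³ = 8

8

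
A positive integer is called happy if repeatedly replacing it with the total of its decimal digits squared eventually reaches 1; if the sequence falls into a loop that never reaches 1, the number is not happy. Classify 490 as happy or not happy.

happy

490 → 4² + 9² + 0² = 16 + 81 + 0 = 97
97 → 9² + 7² = 81 + 49 = 130
130 → 1² + 3² + 0² = 1 + 9 + 0 = 10
10 → 1² + 0² = 1 + 0 = 1  — reached 1.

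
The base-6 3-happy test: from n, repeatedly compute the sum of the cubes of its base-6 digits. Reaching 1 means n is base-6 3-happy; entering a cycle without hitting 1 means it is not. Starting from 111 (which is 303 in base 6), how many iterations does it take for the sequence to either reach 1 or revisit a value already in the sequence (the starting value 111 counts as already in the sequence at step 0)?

111 = (3,0,3)_6 → 3³ + 0³ + 3³ = 27 + 0 + 27 = 54
54 = (1,3,0)_6 → 1³ + 3³ + 0³ = 1 + 27 + 0 = 28
28 = (4,4)_6 → 4³ + 4³ = 64 + 64 = 128
128 = (3,3,2)_6 → 3³ + 3³ + 2³ = 27 + 27 + 8 = 62
62 = (1,4,2)_6 → 1³ + 4³ + 2³ = 1 + 64 + 8 = 73
73 = (2,0,1)_6 → 2³ + 0³ + 1³ = 8 + 0 + 1 = 9
9 = (1,3)_6 → 1³ + 3³ = 1 + 27 = 28  — 28 repeats.
That took 7 steps.

7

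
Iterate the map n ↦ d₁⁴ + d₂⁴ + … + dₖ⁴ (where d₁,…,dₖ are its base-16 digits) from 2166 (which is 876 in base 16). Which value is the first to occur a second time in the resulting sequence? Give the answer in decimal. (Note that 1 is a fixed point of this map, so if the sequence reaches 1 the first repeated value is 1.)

7939

2166 = (8,7,6)_16 → 8⁴ + 7⁴ + 6⁴ = 4096 + 2401 + 1296 = 7793
7793 = (1,14,7,1)_16 → 1⁴ + 14⁴ + 7⁴ + 1⁴ = 1 + 38416 + 2401 + 1 = 40819
40819 = (9,15,7,3)_16 → 9⁴ + 15⁴ + 7⁴ + 3⁴ = 6561 + 50625 + 2401 + 81 = 59668
59668 = (14,9,1,4)_16 → 14⁴ + 9⁴ + 1⁴ + 4⁴ = 38416 + 6561 + 1 + 256 = 45234
45234 = (11,0,11,2)_16 → 11⁴ + 0⁴ + 11⁴ + 2⁴ = 14641 + 0 + 14641 + 16 = 29298
29298 = (7,2,7,2)_16 → 7⁴ + 2⁴ + 7⁴ + 2⁴ = 2401 + 16 + 2401 + 16 = 4834
4834 = (1,2,14,2)_16 → 1⁴ + 2⁴ + 14⁴ + 2⁴ = 1 + 16 + 38416 + 16 = 38449
38449 = (9,6,3,1)_16 → 9⁴ + 6⁴ + 3⁴ + 1⁴ = 6561 + 1296 + 81 + 1 = 7939
7939 = (1,15,0,3)_16 → 1⁴ + 15⁴ + 0⁴ + 3⁴ = 1 + 50625 + 0 + 81 = 50707
50707 = (12,6,1,3)_16 → 12⁴ + 6⁴ + 1⁴ + 3⁴ = 20736 + 1296 + 1 + 81 = 22114
22114 = (5,6,6,2)_16 → 5⁴ + 6⁴ + 6⁴ + 2⁴ = 625 + 1296 + 1296 + 16 = 3233
3233 = (12,10,1)_16 → 12⁴ + 10⁴ + 1⁴ = 20736 + 10000 + 1 = 30737
30737 = (7,8,1,1)_16 → 7⁴ + 8⁴ + 1⁴ + 1⁴ = 2401 + 4096 + 1 + 1 = 6499
6499 = (1,9,6,3)_16 → 1⁴ + 9⁴ + 6⁴ + 3⁴ = 1 + 6561 + 1296 + 81 = 7939  — 7939 already appeared earlier.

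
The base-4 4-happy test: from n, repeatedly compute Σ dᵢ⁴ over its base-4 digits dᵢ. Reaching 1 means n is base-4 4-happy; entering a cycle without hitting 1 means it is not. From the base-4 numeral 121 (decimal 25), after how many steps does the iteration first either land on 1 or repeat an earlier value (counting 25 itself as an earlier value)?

5

25 = (1,2,1)_4 → 1⁴ + 2⁴ + 1⁴ = 18
18 = (1,0,2)_4 → 1⁴ + 0⁴ + 2⁴ = 17
17 = (1,0,1)_4 → 1⁴ + 0⁴ + 1⁴ = 2
2 = (2)_4 → 2⁴ = 16
16 = (1,0,0)_4 → 1⁴ + 0⁴ + 0⁴ = 1  — reached 1.
That took 5 steps.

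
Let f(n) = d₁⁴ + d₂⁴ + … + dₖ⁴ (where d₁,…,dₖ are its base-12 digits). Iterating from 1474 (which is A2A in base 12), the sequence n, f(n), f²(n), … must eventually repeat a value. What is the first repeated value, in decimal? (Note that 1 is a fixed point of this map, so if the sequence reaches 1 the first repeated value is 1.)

1474 = (10,2,10)_12 → 10⁴ + 2⁴ + 10⁴ = 10000 + 16 + 10000 = 20016
20016 = (11,7,0,0)_12 → 11⁴ + 7⁴ + 0⁴ + 0⁴ = 14641 + 2401 + 0 + 0 = 17042
17042 = (9,10,4,2)_12 → 9⁴ + 10⁴ + 4⁴ + 2⁴ = 6561 + 10000 + 256 + 16 = 16833
16833 = (9,8,10,9)_12 → 9⁴ + 8⁴ + 10⁴ + 9⁴ = 6561 + 4096 + 10000 + 6561 = 27218
27218 = (1,3,9,0,2)_12 → 1⁴ + 3⁴ + 9⁴ + 0⁴ + 2⁴ = 1 + 81 + 6561 + 0 + 16 = 6659
6659 = (3,10,2,11)_12 → 3⁴ + 10⁴ + 2⁴ + 11⁴ = 81 + 10000 + 16 + 14641 = 24738
24738 = (1,2,3,9,6)_12 → 1⁴ + 2⁴ + 3⁴ + 9⁴ + 6⁴ = 1 + 16 + 81 + 6561 + 1296 = 7955
7955 = (4,7,2,11)_12 → 4⁴ + 7⁴ + 2⁴ + 11⁴ = 256 + 2401 + 16 + 14641 = 17314
17314 = (10,0,2,10)_12 → 10⁴ + 0⁴ + 2⁴ + 10⁴ = 10000 + 0 + 16 + 10000 = 20016  — 20016 already appeared earlier.

20016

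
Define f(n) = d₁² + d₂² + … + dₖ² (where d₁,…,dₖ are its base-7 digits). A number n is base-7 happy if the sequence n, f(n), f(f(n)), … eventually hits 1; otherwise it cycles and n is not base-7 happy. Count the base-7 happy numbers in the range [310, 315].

310: 310 → 44 → 40 → 50 → 2 → 4 → 16 → 8 → 2  — not base-7 happy
311: 311 → 49 → 1  — base-7 happy
312: 312 → 56 → 2 → 4 → 16 → 8 → 2  — not base-7 happy
313: 313 → 65 → 9 → 5 → 25 → 25  — not base-7 happy
314: 314 → 76 → 46 → 52 → 10 → 10  — not base-7 happy
315: 315 → 45 → 45  — not base-7 happy
base-7 happy: 311

1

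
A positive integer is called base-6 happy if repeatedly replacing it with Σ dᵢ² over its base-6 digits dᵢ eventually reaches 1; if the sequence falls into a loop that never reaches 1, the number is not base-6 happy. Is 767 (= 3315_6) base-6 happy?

767 = (3,3,1,5)_6 → 3² + 3² + 1² + 5² = 9 + 9 + 1 + 25 = 44
44 = (1,1,2)_6 → 1² + 1² + 2² = 1 + 1 + 4 = 6
6 = (1,0)_6 → 1² + 0² = 1 + 0 = 1  — reached 1.

base-6 happy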